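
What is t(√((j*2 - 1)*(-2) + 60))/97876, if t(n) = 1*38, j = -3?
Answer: 19/48938 ≈ 0.00038825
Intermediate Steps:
t(n) = 38
t(√((j*2 - 1)*(-2) + 60))/97876 = 38/97876 = 38*(1/97876) = 19/48938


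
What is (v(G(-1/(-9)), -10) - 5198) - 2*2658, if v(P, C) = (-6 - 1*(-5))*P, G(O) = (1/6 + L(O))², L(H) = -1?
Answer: -378529/36 ≈ -10515.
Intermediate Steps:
G(O) = 25/36 (G(O) = (1/6 - 1)² = (1*(⅙) - 1)² = (⅙ - 1)² = (-⅚)² = 25/36)
v(P, C) = -P (v(P, C) = (-6 + 5)*P = -P)
(v(G(-1/(-9)), -10) - 5198) - 2*2658 = (-1*25/36 - 5198) - 2*2658 = (-25/36 - 5198) - 5316 = -187153/36 - 5316 = -378529/36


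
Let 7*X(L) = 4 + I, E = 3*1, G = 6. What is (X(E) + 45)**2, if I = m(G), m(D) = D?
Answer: 105625/49 ≈ 2155.6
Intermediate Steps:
I = 6
E = 3
X(L) = 10/7 (X(L) = (4 + 6)/7 = (1/7)*10 = 10/7)
(X(E) + 45)**2 = (10/7 + 45)**2 = (325/7)**2 = 105625/49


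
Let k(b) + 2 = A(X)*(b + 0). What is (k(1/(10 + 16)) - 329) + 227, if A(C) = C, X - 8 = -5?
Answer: -2701/26 ≈ -103.88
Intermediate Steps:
X = 3 (X = 8 - 5 = 3)
k(b) = -2 + 3*b (k(b) = -2 + 3*(b + 0) = -2 + 3*b)
(k(1/(10 + 16)) - 329) + 227 = ((-2 + 3/(10 + 16)) - 329) + 227 = ((-2 + 3/26) - 329) + 227 = (-49/26 - 329) + 227 = -8603/26 + 227 = -2701/26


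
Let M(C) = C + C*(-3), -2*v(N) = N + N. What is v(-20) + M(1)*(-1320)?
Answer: 2660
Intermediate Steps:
v(N) = -N (v(N) = -(N + N)/2 = -N)
M(C) = -2*C (M(C) = C - 3*C = -2*C)
v(-20) + M(1)*(-1320) = -1*(-20) - 2*1*(-1320) = 20 - 2*(-1320) = 20 + 2640 = 2660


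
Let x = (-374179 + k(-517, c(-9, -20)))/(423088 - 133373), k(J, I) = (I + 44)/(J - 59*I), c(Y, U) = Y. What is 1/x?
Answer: -579430/748353 ≈ -0.77427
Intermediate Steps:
k(J, I) = (44 + I)/(J - 59*I)
x = -748353/579430 (x = (-374179 + (-44 - 1*(-9))/(-1*(-517) + 59*(-9)))/(423088 - 133373) = (-374179 + (-44 + 9)/(517 - 531))/289715 = (-374179 - 35/(-14))*(1/289715) = (-374179 - 1/14*(-35))*(1/289715) = (-374179 + 5/2)*(1/289715) = -748353/2*1/289715 = -748353/579430 ≈ -1.2915)
1/x = 1/(-748353/579430) = -579430/748353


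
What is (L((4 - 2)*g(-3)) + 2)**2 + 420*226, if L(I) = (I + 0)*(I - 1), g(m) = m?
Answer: 96856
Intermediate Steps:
L(I) = I*(-1 + I)
(L((4 - 2)*g(-3)) + 2)**2 + 420*226 = (((4 - 2)*(-3))*(-1 + (4 - 2)*(-3)) + 2)**2 + 420*226 = ((2*(-3))*(-1 + 2*(-3)) + 2)**2 + 94920 = (-6*(-1 - 6) + 2)**2 + 94920 = (-6*(-7) + 2)**2 + 94920 = (42 + 2)**2 + 94920 = 44**2 + 94920 = 1936 + 94920 = 96856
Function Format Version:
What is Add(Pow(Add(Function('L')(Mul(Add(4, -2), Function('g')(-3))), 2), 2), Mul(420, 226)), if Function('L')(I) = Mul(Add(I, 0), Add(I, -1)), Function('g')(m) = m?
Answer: 96856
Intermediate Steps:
Function('L')(I) = Mul(I, Add(-1, I))
Add(Pow(Add(Function('L')(Mul(Add(4, -2), Function('g')(-3))), 2), 2), Mul(420, 226)) = Add(Pow(Add(Mul(Mul(Add(4, -2), -3), Add(-1, Mul(Add(4, -2), -3))), 2), 2), Mul(420, 226)) = Add(Pow(Add(Mul(Mul(2, -3), Add(-1, Mul(2, -3))), 2), 2), 94920) = Add(Pow(Add(Mul(-6, Add(-1, -6)), 2), 2), 94920) = Add(Pow(Add(Mul(-6, -7), 2), 2), 94920) = Add(Pow(Add(42, 2), 2), 94920) = Add(Pow(44, 2), 94920) = Add(1936, 94920) = 96856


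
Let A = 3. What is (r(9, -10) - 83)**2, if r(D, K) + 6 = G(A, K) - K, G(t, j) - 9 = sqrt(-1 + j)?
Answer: (70 - I*sqrt(11))**2 ≈ 4889.0 - 464.33*I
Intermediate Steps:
G(t, j) = 9 + sqrt(-1 + j)
r(D, K) = 3 + sqrt(-1 + K) - K (r(D, K) = -6 + ((9 + sqrt(-1 + K)) - K) = -6 + (9 + sqrt(-1 + K) - K) = 3 + sqrt(-1 + K) - K)
(r(9, -10) - 83)**2 = ((3 + sqrt(-1 - 10) - 1*(-10)) - 83)**2 = ((3 + sqrt(-11) + 10) - 83)**2 = ((3 + I*sqrt(11) + 10) - 83)**2 = ((13 + I*sqrt(11)) - 83)**2 = (-70 + I*sqrt(11))**2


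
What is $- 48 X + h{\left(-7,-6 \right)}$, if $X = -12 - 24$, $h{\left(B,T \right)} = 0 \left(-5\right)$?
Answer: $1728$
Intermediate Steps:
$h{\left(B,T \right)} = 0$
$X = -36$ ($X = -12 - 24 = -36$)
$- 48 X + h{\left(-7,-6 \right)} = \left(-48\right) \left(-36\right) + 0 = 1728 + 0 = 1728$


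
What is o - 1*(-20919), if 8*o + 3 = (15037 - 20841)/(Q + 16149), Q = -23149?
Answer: 292862201/14000 ≈ 20919.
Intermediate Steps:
o = -3799/14000 (o = -3/8 + ((15037 - 20841)/(-23149 + 16149))/8 = -3/8 + (-5804/(-7000))/8 = -3/8 + (-5804*(-1/7000))/8 = -3/8 + (⅛)*(1451/1750) = -3/8 + 1451/14000 = -3799/14000 ≈ -0.27136)
o - 1*(-20919) = -3799/14000 - 1*(-20919) = -3799/14000 + 20919 = 292862201/14000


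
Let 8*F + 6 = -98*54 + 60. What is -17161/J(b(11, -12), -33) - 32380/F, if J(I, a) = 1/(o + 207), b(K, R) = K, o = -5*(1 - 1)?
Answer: -9303414893/2619 ≈ -3.5523e+6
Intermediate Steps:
o = 0 (o = -5*0 = 0)
F = -2619/4 (F = -¾ + (-98*54 + 60)/8 = -¾ + (-5292 + 60)/8 = -¾ + (⅛)*(-5232) = -¾ - 654 = -2619/4 ≈ -654.75)
J(I, a) = 1/207 (J(I, a) = 1/(0 + 207) = 1/207)
-17161/J(b(11, -12), -33) - 32380/F = -17161/1/207 - 32380/(-2619/4) = -17161*207 - 32380*(-4/2619) = -3552327 + 129520/2619 = -9303414893/2619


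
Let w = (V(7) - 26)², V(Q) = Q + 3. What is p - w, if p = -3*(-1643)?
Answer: 4673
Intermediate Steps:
V(Q) = 3 + Q
p = 4929
w = 256 (w = ((3 + 7) - 26)² = (10 - 26)² = (-16)² = 256)
p - w = 4929 - 1*256 = 4929 - 256 = 4673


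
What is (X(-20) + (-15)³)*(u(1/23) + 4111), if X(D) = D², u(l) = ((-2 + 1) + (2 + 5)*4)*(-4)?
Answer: -11908925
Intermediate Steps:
u(l) = -108 (u(l) = (-1 + 7*4)*(-4) = (-1 + 28)*(-4) = 27*(-4) = -108)
(X(-20) + (-15)³)*(u(1/23) + 4111) = ((-20)² + (-15)³)*(-108 + 4111) = (400 - 3375)*4003 = -2975*4003 = -11908925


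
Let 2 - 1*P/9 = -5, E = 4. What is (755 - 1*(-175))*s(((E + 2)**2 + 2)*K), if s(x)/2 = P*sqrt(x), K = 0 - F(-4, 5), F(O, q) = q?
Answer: 117180*I*sqrt(190) ≈ 1.6152e+6*I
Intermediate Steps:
P = 63 (P = 18 - 9*(-5) = 18 + 45 = 63)
K = -5 (K = 0 - 1*5 = 0 - 5 = -5)
s(x) = 126*sqrt(x) (s(x) = 2*(63*sqrt(x)) = 126*sqrt(x))
(755 - 1*(-175))*s(((E + 2)**2 + 2)*K) = (755 - 1*(-175))*(126*sqrt(((4 + 2)**2 + 2)*(-5))) = (755 + 175)*(126*sqrt((6**2 + 2)*(-5))) = 930*(126*sqrt((36 + 2)*(-5))) = 930*(126*sqrt(38*(-5))) = 930*(126*sqrt(-190)) = 930*(126*(I*sqrt(190))) = 930*(126*I*sqrt(190)) = 117180*I*sqrt(190)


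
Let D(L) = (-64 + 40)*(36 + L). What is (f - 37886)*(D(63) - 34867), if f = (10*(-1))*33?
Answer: 1423278488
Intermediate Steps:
D(L) = -864 - 24*L (D(L) = -24*(36 + L) = -864 - 24*L)
f = -330 (f = -10*33 = -330)
(f - 37886)*(D(63) - 34867) = (-330 - 37886)*((-864 - 24*63) - 34867) = -38216*((-864 - 1512) - 34867) = -38216*(-2376 - 34867) = -38216*(-37243) = 1423278488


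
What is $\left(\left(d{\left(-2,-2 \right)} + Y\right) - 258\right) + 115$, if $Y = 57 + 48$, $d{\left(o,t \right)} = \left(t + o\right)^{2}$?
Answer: $-22$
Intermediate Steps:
$d{\left(o,t \right)} = \left(o + t\right)^{2}$
$Y = 105$
$\left(\left(d{\left(-2,-2 \right)} + Y\right) - 258\right) + 115 = \left(\left(\left(-2 - 2\right)^{2} + 105\right) - 258\right) + 115 = \left(\left(\left(-4\right)^{2} + 105\right) - 258\right) + 115 = \left(\left(16 + 105\right) - 258\right) + 115 = \left(121 - 258\right) + 115 = -137 + 115 = -22$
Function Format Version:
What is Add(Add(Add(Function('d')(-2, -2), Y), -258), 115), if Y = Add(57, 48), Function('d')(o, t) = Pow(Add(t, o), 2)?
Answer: -22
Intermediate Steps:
Function('d')(o, t) = Pow(Add(o, t), 2)
Y = 105
Add(Add(Add(Function('d')(-2, -2), Y), -258), 115) = Add(Add(Add(Pow(Add(-2, -2), 2), 105), -258), 115) = Add(Add(Add(Pow(-4, 2), 105), -258), 115) = Add(Add(Add(16, 105), -258), 115) = Add(Add(121, -258), 115) = Add(-137, 115) = -22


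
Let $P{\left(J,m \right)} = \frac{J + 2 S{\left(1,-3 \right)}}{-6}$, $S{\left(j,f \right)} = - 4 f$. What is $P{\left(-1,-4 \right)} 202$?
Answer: $- \frac{2323}{3} \approx -774.33$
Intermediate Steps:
$P{\left(J,m \right)} = -4 - \frac{J}{6}$ ($P{\left(J,m \right)} = \frac{J + 2 \left(\left(-4\right) \left(-3\right)\right)}{-6} = \left(J + 2 \cdot 12\right) \left(- \frac{1}{6}\right) = \left(J + 24\right) \left(- \frac{1}{6}\right) = \left(24 + J\right) \left(- \frac{1}{6}\right) = -4 - \frac{J}{6}$)
$P{\left(-1,-4 \right)} 202 = \left(-4 - - \frac{1}{6}\right) 202 = \left(-4 + \frac{1}{6}\right) 202 = \left(- \frac{23}{6}\right) 202 = - \frac{2323}{3}$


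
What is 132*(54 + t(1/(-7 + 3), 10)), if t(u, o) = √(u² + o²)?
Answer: 7128 + 33*√1601 ≈ 8448.4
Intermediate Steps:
t(u, o) = √(o² + u²)
132*(54 + t(1/(-7 + 3), 10)) = 132*(54 + √(10² + (1/(-7 + 3))²)) = 132*(54 + √(100 + (1/(-4))²)) = 132*(54 + √(100 + (-¼)²)) = 132*(54 + √(100 + 1/16)) = 132*(54 + √(1601/16)) = 132*(54 + √1601/4) = 7128 + 33*√1601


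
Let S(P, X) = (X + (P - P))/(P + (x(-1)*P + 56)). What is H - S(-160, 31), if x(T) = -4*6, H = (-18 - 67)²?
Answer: 26992569/3736 ≈ 7225.0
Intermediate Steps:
H = 7225 (H = (-85)² = 7225)
x(T) = -24
S(P, X) = X/(56 - 23*P) (S(P, X) = (X + (P - P))/(P + (-24*P + 56)) = (X + 0)/(P + (56 - 24*P)) = X/(56 - 23*P))
H - S(-160, 31) = 7225 - 31/(56 - 23*(-160)) = 7225 - 31/(56 + 3680) = 7225 - 31/3736 = 26992569/3736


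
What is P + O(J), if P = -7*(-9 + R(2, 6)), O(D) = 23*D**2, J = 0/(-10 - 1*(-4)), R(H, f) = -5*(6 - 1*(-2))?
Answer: 343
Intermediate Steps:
R(H, f) = -40 (R(H, f) = -5*(6 + 2) = -5*8 = -40)
J = 0 (J = 0/(-10 + 4) = 0/(-6) = 0*(-1/6) = 0)
P = 343 (P = -7*(-9 - 40) = -7*(-49) = 343)
P + O(J) = 343 + 23*0**2 = 343 + 23*0 = 343 + 0 = 343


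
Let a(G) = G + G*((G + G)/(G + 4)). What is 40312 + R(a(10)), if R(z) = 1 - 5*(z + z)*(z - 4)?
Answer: 1733937/49 ≈ 35387.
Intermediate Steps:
a(G) = G + 2*G**2/(4 + G) (a(G) = G + G*((2*G)/(4 + G)) = G + G*(2*G/(4 + G)) = G + 2*G**2/(4 + G))
R(z) = 1 - 10*z*(-4 + z) (R(z) = 1 - 5*2*z*(-4 + z) = 1 - 10*z*(-4 + z))
40312 + R(a(10)) = 40312 + (1 - 10*100*(4 + 3*10)**2/(4 + 10)**2 + 40*(10*(4 + 3*10)/(4 + 10))) = 40312 + (1 - 10*25*(4 + 30)**2/49 + 40*(10*(4 + 30)/14)) = 40312 + (1 - 10*(10*(1/14)*34)**2 + 40*(10*(1/14)*34)) = 40312 + (1 - 10*(170/7)**2 + 40*(170/7)) = 40312 + (1 - 10*28900/49 + 6800/7) = 40312 + (1 - 289000/49 + 6800/7) = 40312 - 241351/49 = 1733937/49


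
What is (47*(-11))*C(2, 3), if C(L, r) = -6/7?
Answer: 3102/7 ≈ 443.14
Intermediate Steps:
C(L, r) = -6/7 (C(L, r) = -6*1/7 = -6/7)
(47*(-11))*C(2, 3) = (47*(-11))*(-6/7) = -517*(-6/7) = 3102/7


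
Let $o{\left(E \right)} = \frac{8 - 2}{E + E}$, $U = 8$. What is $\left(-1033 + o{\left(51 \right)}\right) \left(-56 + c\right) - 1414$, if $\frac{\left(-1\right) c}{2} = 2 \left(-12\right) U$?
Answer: $- \frac{5783718}{17} \approx -3.4022 \cdot 10^{5}$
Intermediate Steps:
$o{\left(E \right)} = \frac{3}{E}$ ($o{\left(E \right)} = \frac{6}{2 E} = 6 \frac{1}{2 E} = \frac{3}{E}$)
$c = 384$ ($c = - 2 \cdot 2 \left(-12\right) 8 = - 2 \left(\left(-24\right) 8\right) = \left(-2\right) \left(-192\right) = 384$)
$\left(-1033 + o{\left(51 \right)}\right) \left(-56 + c\right) - 1414 = \left(-1033 + \frac{3}{51}\right) \left(-56 + 384\right) - 1414 = \left(-1033 + 3 \cdot \frac{1}{51}\right) 328 - 1414 = \left(-1033 + \frac{1}{17}\right) 328 - 1414 = \left(- \frac{17560}{17}\right) 328 - 1414 = - \frac{5759680}{17} - 1414 = - \frac{5783718}{17}$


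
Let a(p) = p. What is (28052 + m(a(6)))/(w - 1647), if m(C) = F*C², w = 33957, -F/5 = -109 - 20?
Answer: 25636/16155 ≈ 1.5869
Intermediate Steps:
F = 645 (F = -5*(-109 - 20) = -5*(-129) = 645)
m(C) = 645*C²
(28052 + m(a(6)))/(w - 1647) = (28052 + 645*6²)/(33957 - 1647) = (28052 + 645*36)/32310 = (28052 + 23220)*(1/32310) = 51272*(1/32310) = 25636/16155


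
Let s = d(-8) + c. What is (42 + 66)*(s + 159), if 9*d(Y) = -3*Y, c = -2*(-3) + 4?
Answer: 18540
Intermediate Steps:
c = 10 (c = 6 + 4 = 10)
d(Y) = -Y/3 (d(Y) = (-3*Y)/9 = -Y/3)
s = 38/3 (s = -⅓*(-8) + 10 = 8/3 + 10 = 38/3 ≈ 12.667)
(42 + 66)*(s + 159) = (42 + 66)*(38/3 + 159) = 108*(515/3) = 18540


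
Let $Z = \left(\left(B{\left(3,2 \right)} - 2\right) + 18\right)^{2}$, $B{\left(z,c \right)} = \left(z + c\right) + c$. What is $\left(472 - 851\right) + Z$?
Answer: $150$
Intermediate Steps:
$B{\left(z,c \right)} = z + 2 c$ ($B{\left(z,c \right)} = \left(c + z\right) + c = z + 2 c$)
$Z = 529$ ($Z = \left(\left(\left(3 + 2 \cdot 2\right) - 2\right) + 18\right)^{2} = \left(\left(\left(3 + 4\right) - 2\right) + 18\right)^{2} = \left(\left(7 - 2\right) + 18\right)^{2} = \left(5 + 18\right)^{2} = 23^{2} = 529$)
$\left(472 - 851\right) + Z = \left(472 - 851\right) + 529 = -379 + 529 = 150$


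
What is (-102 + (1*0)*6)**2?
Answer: 10404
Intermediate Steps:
(-102 + (1*0)*6)**2 = (-102 + 0*6)**2 = (-102 + 0)**2 = (-102)**2 = 10404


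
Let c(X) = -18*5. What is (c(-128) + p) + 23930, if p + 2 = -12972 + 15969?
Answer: 26835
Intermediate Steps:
c(X) = -90 (c(X) = -3*30 = -90)
p = 2995 (p = -2 + (-12972 + 15969) = -2 + 2997 = 2995)
(c(-128) + p) + 23930 = (-90 + 2995) + 23930 = 2905 + 23930 = 26835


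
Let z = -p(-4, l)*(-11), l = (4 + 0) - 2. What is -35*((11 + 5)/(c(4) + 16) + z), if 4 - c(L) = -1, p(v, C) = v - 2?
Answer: 6850/3 ≈ 2283.3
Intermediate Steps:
l = 2 (l = 4 - 2 = 2)
p(v, C) = -2 + v
c(L) = 5 (c(L) = 4 - 1*(-1) = 4 + 1 = 5)
z = -66 (z = -(-2 - 4)*(-11) = -(-6)*(-11) = -1*66 = -66)
-35*((11 + 5)/(c(4) + 16) + z) = -35*((11 + 5)/(5 + 16) - 66) = -35*(16/21 - 66) = -35*(-1370/21) = 6850/3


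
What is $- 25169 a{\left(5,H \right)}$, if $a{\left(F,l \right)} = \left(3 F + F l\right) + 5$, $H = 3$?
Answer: $-880915$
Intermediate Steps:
$a{\left(F,l \right)} = 5 + 3 F + F l$
$- 25169 a{\left(5,H \right)} = - 25169 \left(5 + 3 \cdot 5 + 5 \cdot 3\right) = - 25169 \left(5 + 15 + 15\right) = \left(-25169\right) 35 = -880915$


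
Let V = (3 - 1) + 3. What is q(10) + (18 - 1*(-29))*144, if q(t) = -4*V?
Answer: 6748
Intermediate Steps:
V = 5 (V = 2 + 3 = 5)
q(t) = -20 (q(t) = -4*5 = -20)
q(10) + (18 - 1*(-29))*144 = -20 + (18 - 1*(-29))*144 = -20 + (18 + 29)*144 = -20 + 47*144 = -20 + 6768 = 6748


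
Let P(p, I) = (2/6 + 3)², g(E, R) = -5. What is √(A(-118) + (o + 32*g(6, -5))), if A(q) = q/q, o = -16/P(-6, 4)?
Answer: I*√4011/5 ≈ 12.666*I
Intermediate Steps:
P(p, I) = 100/9 (P(p, I) = (2*(⅙) + 3)² = (⅓ + 3)² = (10/3)² = 100/9)
o = -36/25 (o = -16/100/9 = -16*9/100 = -36/25 ≈ -1.4400)
A(q) = 1
√(A(-118) + (o + 32*g(6, -5))) = √(1 + (-36/25 + 32*(-5))) = √(1 + (-36/25 - 160)) = √(1 - 4036/25) = √(-4011/25) = I*√4011/5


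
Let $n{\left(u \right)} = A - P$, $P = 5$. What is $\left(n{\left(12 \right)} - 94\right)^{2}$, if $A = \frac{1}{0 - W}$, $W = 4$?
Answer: $\frac{157609}{16} \approx 9850.6$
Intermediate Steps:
$A = - \frac{1}{4}$ ($A = \frac{1}{0 - 4} = \frac{1}{-4} = - \frac{1}{4} \approx -0.25$)
$n{\left(u \right)} = - \frac{21}{4}$ ($n{\left(u \right)} = - \frac{1}{4} - 5 = - \frac{21}{4}$)
$\left(n{\left(12 \right)} - 94\right)^{2} = \left(- \frac{21}{4} - 94\right)^{2} = \left(- \frac{397}{4}\right)^{2} = \frac{157609}{16}$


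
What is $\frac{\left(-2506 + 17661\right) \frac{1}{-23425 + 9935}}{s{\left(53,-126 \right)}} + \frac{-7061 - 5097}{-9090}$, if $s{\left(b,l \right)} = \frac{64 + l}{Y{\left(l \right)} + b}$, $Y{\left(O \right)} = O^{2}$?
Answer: $\frac{220453102259}{760269420} \approx 289.97$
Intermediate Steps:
$s{\left(b,l \right)} = \frac{64 + l}{b + l^{2}}$ ($s{\left(b,l \right)} = \frac{64 + l}{l^{2} + b} = \frac{64 + l}{b + l^{2}}$)
$\frac{\left(-2506 + 17661\right) \frac{1}{-23425 + 9935}}{s{\left(53,-126 \right)}} + \frac{-7061 - 5097}{-9090} = \frac{\left(-2506 + 17661\right) \frac{1}{-23425 + 9935}}{\frac{1}{53 + \left(-126\right)^{2}} \left(64 - 126\right)} + \frac{-7061 - 5097}{-9090} = \frac{15155 \frac{1}{-13490}}{\frac{1}{53 + 15876} \left(-62\right)} + \left(-7061 - 5097\right) \left(- \frac{1}{9090}\right) = \frac{15155 \left(- \frac{1}{13490}\right)}{\frac{1}{15929} \left(-62\right)} - - \frac{6079}{4545} = - \frac{3031}{2698 \cdot \frac{1}{15929} \left(-62\right)} + \frac{6079}{4545} = - \frac{3031}{2698 \left(- \frac{62}{15929}\right)} + \frac{6079}{4545} = \left(- \frac{3031}{2698}\right) \left(- \frac{15929}{62}\right) + \frac{6079}{4545} = \frac{48280799}{167276} + \frac{6079}{4545} = \frac{220453102259}{760269420}$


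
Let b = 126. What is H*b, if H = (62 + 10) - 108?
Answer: -4536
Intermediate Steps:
H = -36 (H = 72 - 108 = -36)
H*b = -36*126 = -4536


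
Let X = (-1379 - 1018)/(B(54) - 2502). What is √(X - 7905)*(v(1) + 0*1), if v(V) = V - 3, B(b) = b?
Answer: -I*√1138179/6 ≈ -177.81*I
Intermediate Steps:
v(V) = -3 + V
X = 47/48 (X = (-1379 - 1018)/(54 - 2502) = -2397/(-2448) = -2397*(-1/2448) = 47/48 ≈ 0.97917)
√(X - 7905)*(v(1) + 0*1) = √(47/48 - 7905)*((-3 + 1) + 0*1) = √(-379393/48)*(-2 + 0) = (I*√1138179/12)*(-2) = -I*√1138179/6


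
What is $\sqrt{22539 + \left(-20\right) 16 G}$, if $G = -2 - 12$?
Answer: $\sqrt{27019} \approx 164.37$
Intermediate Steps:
$G = -14$
$\sqrt{22539 + \left(-20\right) 16 G} = \sqrt{22539 + \left(-20\right) 16 \left(-14\right)} = \sqrt{22539 - -4480} = \sqrt{22539 + 4480} = \sqrt{27019}$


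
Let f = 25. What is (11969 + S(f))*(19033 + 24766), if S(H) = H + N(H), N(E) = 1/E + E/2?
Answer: 26293722273/50 ≈ 5.2587e+8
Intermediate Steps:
N(E) = 1/E + E/2 (N(E) = 1/E + E*(½) = 1/E + E/2)
S(H) = 1/H + 3*H/2 (S(H) = H + (1/H + H/2) = 1/H + 3*H/2)
(11969 + S(f))*(19033 + 24766) = (11969 + (1/25 + (3/2)*25))*(19033 + 24766) = (11969 + (1/25 + 75/2))*43799 = (11969 + 1877/50)*43799 = (600327/50)*43799 = 26293722273/50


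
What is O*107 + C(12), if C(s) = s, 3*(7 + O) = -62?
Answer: -8845/3 ≈ -2948.3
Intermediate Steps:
O = -83/3 (O = -7 + (⅓)*(-62) = -7 - 62/3 = -83/3 ≈ -27.667)
O*107 + C(12) = -83/3*107 + 12 = -8881/3 + 12 = -8845/3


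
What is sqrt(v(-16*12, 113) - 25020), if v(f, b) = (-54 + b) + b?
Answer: 4*I*sqrt(1553) ≈ 157.63*I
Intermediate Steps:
v(f, b) = -54 + 2*b
sqrt(v(-16*12, 113) - 25020) = sqrt((-54 + 2*113) - 25020) = sqrt((-54 + 226) - 25020) = sqrt(172 - 25020) = sqrt(-24848) = 4*I*sqrt(1553)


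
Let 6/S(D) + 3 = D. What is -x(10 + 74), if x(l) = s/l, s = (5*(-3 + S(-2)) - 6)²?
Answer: -243/28 ≈ -8.6786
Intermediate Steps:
S(D) = 6/(-3 + D)
s = 729 (s = (5*(-3 + 6/(-3 - 2)) - 6)² = (5*(-3 + 6/(-5)) - 6)² = (5*(-3 + 6*(-⅕)) - 6)² = (5*(-3 - 6/5) - 6)² = (5*(-21/5) - 6)² = (-21 - 6)² = (-27)² = 729)
x(l) = 729/l
-x(10 + 74) = -729/(10 + 74) = -729/84 = -1*243/28 = -243/28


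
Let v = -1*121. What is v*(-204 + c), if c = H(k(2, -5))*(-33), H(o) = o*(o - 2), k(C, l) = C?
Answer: 24684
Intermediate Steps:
v = -121
H(o) = o*(-2 + o)
c = 0 (c = (2*(-2 + 2))*(-33) = (2*0)*(-33) = 0*(-33) = 0)
v*(-204 + c) = -121*(-204 + 0) = -121*(-204) = 24684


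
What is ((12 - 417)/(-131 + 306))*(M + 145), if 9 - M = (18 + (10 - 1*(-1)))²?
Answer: 55647/35 ≈ 1589.9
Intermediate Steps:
M = -832 (M = 9 - (18 + (10 - 1*(-1)))² = 9 - (18 + (10 + 1))² = 9 - (18 + 11)² = 9 - 1*29² = 9 - 1*841 = 9 - 841 = -832)
((12 - 417)/(-131 + 306))*(M + 145) = ((12 - 417)/(-131 + 306))*(-832 + 145) = -405/175*(-687) = -405*1/175*(-687) = -81/35*(-687) = 55647/35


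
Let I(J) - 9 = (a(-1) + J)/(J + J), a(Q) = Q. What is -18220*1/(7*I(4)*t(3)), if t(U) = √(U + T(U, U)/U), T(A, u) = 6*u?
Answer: -29152/315 ≈ -92.546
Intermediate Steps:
I(J) = 9 + (-1 + J)/(2*J) (I(J) = 9 + (-1 + J)/(J + J) = 9 + (-1 + J)/((2*J)) = 9 + (-1 + J)*(1/(2*J)) = 9 + (-1 + J)/(2*J))
t(U) = √(6 + U) (t(U) = √(U + (6*U)/U) = √(U + 6) = √(6 + U))
-18220*1/(7*I(4)*t(3)) = -18220*8/(7*(-1 + 19*4)*√(6 + 3)) = -18220*8/(21*(-1 + 76)) = -18220/((((½)*(¼)*75)*3)*7) = -18220/(((75/8)*3)*7) = -18220/((225/8)*7) = -18220/1575/8 = -18220*8/1575 = -29152/315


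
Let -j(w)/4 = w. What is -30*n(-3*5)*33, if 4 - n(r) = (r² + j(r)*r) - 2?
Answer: -674190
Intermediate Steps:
j(w) = -4*w
n(r) = 6 + 3*r² (n(r) = 4 - ((r² + (-4*r)*r) - 2) = 4 - ((r² - 4*r²) - 2) = 4 - (-3*r² - 2) = 4 - (-2 - 3*r²) = 4 + (2 + 3*r²) = 6 + 3*r²)
-30*n(-3*5)*33 = -30*(6 + 3*(-3*5)²)*33 = -30*(6 + 3*(-15)²)*33 = -30*(6 + 3*225)*33 = -30*(6 + 675)*33 = -30*681*33 = -20430*33 = -674190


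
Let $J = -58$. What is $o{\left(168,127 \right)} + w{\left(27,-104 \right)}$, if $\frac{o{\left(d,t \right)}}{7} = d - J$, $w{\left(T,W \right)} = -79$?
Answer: $1503$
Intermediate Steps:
$o{\left(d,t \right)} = 406 + 7 d$ ($o{\left(d,t \right)} = 7 \left(d - -58\right) = 7 \left(d + 58\right) = 7 \left(58 + d\right) = 406 + 7 d$)
$o{\left(168,127 \right)} + w{\left(27,-104 \right)} = \left(406 + 7 \cdot 168\right) - 79 = \left(406 + 1176\right) - 79 = 1582 - 79 = 1503$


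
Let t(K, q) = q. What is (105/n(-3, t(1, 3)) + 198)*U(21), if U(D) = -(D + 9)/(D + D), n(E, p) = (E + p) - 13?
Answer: -12345/91 ≈ -135.66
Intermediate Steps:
n(E, p) = -13 + E + p
U(D) = -(9 + D)/(2*D)
(105/n(-3, t(1, 3)) + 198)*U(21) = (105/(-13 - 3 + 3) + 198)*((1/2)*(-9 - 1*21)/21) = (105/(-13) + 198)*((1/2)*(1/21)*(-9 - 21)) = (105*(-1/13) + 198)*((1/2)*(1/21)*(-30)) = (-105/13 + 198)*(-5/7) = (2469/13)*(-5/7) = -12345/91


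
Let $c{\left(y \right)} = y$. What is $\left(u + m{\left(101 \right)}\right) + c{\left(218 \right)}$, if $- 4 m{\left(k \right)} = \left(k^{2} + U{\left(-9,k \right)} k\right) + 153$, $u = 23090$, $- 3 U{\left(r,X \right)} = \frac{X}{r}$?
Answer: $\frac{2227505}{108} \approx 20625.0$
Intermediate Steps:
$U{\left(r,X \right)} = - \frac{X}{3 r}$ ($U{\left(r,X \right)} = - \frac{X \frac{1}{r}}{3} = - \frac{X}{3 r}$)
$m{\left(k \right)} = - \frac{153}{4} - \frac{7 k^{2}}{27}$ ($m{\left(k \right)} = - \frac{\left(k^{2} + - \frac{k}{3 \left(-9\right)} k\right) + 153}{4} = - \frac{\left(k^{2} + \left(- \frac{1}{3}\right) k \left(- \frac{1}{9}\right) k\right) + 153}{4} = - \frac{\left(k^{2} + \frac{k}{27} k\right) + 153}{4} = - \frac{\left(k^{2} + \frac{k^{2}}{27}\right) + 153}{4} = - \frac{\frac{28 k^{2}}{27} + 153}{4} = - \frac{153 + \frac{28 k^{2}}{27}}{4} = - \frac{153}{4} - \frac{7 k^{2}}{27}$)
$\left(u + m{\left(101 \right)}\right) + c{\left(218 \right)} = \left(23090 - \left(\frac{153}{4} + \frac{7 \cdot 101^{2}}{27}\right)\right) + 218 = \left(23090 - \frac{289759}{108}\right) + 218 = \frac{2203961}{108} + 218 = \frac{2227505}{108}$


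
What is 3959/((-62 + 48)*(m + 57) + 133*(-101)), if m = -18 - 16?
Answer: -3959/13755 ≈ -0.28782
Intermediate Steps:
m = -34
3959/((-62 + 48)*(m + 57) + 133*(-101)) = 3959/((-62 + 48)*(-34 + 57) + 133*(-101)) = 3959/(-14*23 - 13433) = 3959/(-322 - 13433) = 3959/(-13755) = 3959*(-1/13755) = -3959/13755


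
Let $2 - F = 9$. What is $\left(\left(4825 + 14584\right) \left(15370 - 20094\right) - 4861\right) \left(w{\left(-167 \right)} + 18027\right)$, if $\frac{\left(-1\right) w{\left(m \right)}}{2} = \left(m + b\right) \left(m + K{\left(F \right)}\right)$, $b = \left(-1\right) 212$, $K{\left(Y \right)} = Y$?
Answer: $10440620826105$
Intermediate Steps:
$F = -7$ ($F = 2 - 9 = -7$)
$b = -212$
$w{\left(m \right)} = - 2 \left(-212 + m\right) \left(-7 + m\right)$ ($w{\left(m \right)} = - 2 \left(m - 212\right) \left(m - 7\right) = - 2 \left(-212 + m\right) \left(-7 + m\right)$)
$\left(\left(4825 + 14584\right) \left(15370 - 20094\right) - 4861\right) \left(w{\left(-167 \right)} + 18027\right) = \left(\left(4825 + 14584\right) \left(15370 - 20094\right) - 4861\right) \left(\left(-2968 - 2 \left(-167\right)^{2} + 438 \left(-167\right)\right) + 18027\right) = \left(19409 \left(-4724\right) - 4861\right) \left(\left(-2968 - 55778 - 73146\right) + 18027\right) = \left(-91688116 - 4861\right) \left(\left(-2968 - 55778 - 73146\right) + 18027\right) = - 91692977 \left(-131892 + 18027\right) = \left(-91692977\right) \left(-113865\right) = 10440620826105$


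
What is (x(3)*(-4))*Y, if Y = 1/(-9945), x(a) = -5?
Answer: -4/1989 ≈ -0.0020111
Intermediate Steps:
Y = -1/9945 ≈ -0.00010055
(x(3)*(-4))*Y = -5*(-4)*(-1/9945) = 20*(-1/9945) = -4/1989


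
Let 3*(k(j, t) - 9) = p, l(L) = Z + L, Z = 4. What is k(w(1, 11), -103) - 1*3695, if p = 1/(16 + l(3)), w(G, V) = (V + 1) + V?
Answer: -254333/69 ≈ -3686.0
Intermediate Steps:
w(G, V) = 1 + 2*V (w(G, V) = (1 + V) + V = 1 + 2*V)
l(L) = 4 + L
p = 1/23 (p = 1/(16 + (4 + 3)) = 1/(16 + 7) = 1/23 ≈ 0.043478)
k(j, t) = 622/69 (k(j, t) = 9 + (1/3)*(1/23) = 9 + 1/69 = 622/69)
k(w(1, 11), -103) - 1*3695 = 622/69 - 1*3695 = 622/69 - 3695 = -254333/69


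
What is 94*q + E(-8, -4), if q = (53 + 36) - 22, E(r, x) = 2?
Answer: 6300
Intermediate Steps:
q = 67 (q = 89 - 22 = 67)
94*q + E(-8, -4) = 94*67 + 2 = 6298 + 2 = 6300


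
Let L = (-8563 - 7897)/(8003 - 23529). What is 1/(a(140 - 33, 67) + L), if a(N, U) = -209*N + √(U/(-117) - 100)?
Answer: -157671975457269/3525851939206342780 - 7412492787*I*√91/3525851939206342780 ≈ -4.4719e-5 - 2.0055e-8*I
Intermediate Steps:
L = 8230/7763 (L = -16460/(-15526) = -16460*(-1/15526) = 8230/7763 ≈ 1.0602)
a(N, U) = √(-100 - U/117) - 209*N (a(N, U) = -209*N + √(U*(-1/117) - 100) = -209*N + √(-U/117 - 100) = -209*N + √(-100 - U/117) = √(-100 - U/117) - 209*N)
1/(a(140 - 33, 67) + L) = 1/((-209*(140 - 33) + √(-152100 - 13*67)/39) + 8230/7763) = 1/((-209*107 + √(-152100 - 871)/39) + 8230/7763) = 1/((-22363 + √(-152971)/39) + 8230/7763) = 1/((-22363 + (41*I*√91)/39) + 8230/7763) = 1/((-22363 + 41*I*√91/39) + 8230/7763) = 1/(-173595739/7763 + 41*I*√91/39)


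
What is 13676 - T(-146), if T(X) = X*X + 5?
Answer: -7645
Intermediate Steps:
T(X) = 5 + X**2 (T(X) = X**2 + 5 = 5 + X**2)
13676 - T(-146) = 13676 - (5 + (-146)**2) = 13676 - (5 + 21316) = 13676 - 1*21321 = 13676 - 21321 = -7645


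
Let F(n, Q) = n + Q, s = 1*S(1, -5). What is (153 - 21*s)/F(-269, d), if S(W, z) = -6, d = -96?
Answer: -279/365 ≈ -0.76438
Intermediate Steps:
s = -6 (s = 1*(-6) = -6)
F(n, Q) = Q + n
(153 - 21*s)/F(-269, d) = (153 - 21*(-6))/(-96 - 269) = (153 + 126)/(-365) = 279*(-1/365) = -279/365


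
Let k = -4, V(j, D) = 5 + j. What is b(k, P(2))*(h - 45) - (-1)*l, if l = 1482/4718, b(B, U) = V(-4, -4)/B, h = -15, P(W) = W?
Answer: 36126/2359 ≈ 15.314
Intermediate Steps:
b(B, U) = 1/B (b(B, U) = (5 - 4)/B = 1/B)
l = 741/2359 (l = 1482*(1/4718) = 741/2359 ≈ 0.31412)
b(k, P(2))*(h - 45) - (-1)*l = (-15 - 45)/(-4) - (-1)*741/2359 = -1/4*(-60) - 1*(-741/2359) = 15 + 741/2359 = 36126/2359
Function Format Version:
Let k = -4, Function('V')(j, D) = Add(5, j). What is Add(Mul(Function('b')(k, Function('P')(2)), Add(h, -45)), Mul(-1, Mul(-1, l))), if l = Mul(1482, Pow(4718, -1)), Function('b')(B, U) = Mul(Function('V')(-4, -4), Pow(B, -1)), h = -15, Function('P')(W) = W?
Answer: Rational(36126, 2359) ≈ 15.314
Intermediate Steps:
Function('b')(B, U) = Pow(B, -1) (Function('b')(B, U) = Mul(Add(5, -4), Pow(B, -1)) = Mul(1, Pow(B, -1)) = Pow(B, -1))
l = Rational(741, 2359) (l = Mul(1482, Rational(1, 4718)) = Rational(741, 2359) ≈ 0.31412)
Add(Mul(Function('b')(k, Function('P')(2)), Add(h, -45)), Mul(-1, Mul(-1, l))) = Add(Mul(Pow(-4, -1), Add(-15, -45)), Mul(-1, Mul(-1, Rational(741, 2359)))) = Add(Mul(Rational(-1, 4), -60), Mul(-1, Rational(-741, 2359))) = Add(15, Rational(741, 2359)) = Rational(36126, 2359)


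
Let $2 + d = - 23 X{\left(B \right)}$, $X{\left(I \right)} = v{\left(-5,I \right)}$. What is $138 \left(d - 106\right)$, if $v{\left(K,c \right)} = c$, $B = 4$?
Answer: $-27600$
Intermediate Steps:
$X{\left(I \right)} = I$
$d = -94$ ($d = -2 - 92 = -94$)
$138 \left(d - 106\right) = 138 \left(-94 - 106\right) = 138 \left(-200\right) = -27600$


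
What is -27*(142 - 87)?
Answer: -1485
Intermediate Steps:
-27*(142 - 87) = -27*55 = -1485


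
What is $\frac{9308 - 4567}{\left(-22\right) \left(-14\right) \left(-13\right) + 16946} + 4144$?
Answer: $\frac{53636389}{12942} \approx 4144.4$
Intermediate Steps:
$\frac{9308 - 4567}{\left(-22\right) \left(-14\right) \left(-13\right) + 16946} + 4144 = \frac{4741}{308 \left(-13\right) + 16946} + 4144 = \frac{4741}{-4004 + 16946} + 4144 = \frac{4741}{12942} + 4144 = \frac{53636389}{12942}$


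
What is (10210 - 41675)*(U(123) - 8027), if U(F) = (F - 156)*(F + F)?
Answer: 508002425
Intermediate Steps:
U(F) = 2*F*(-156 + F) (U(F) = (-156 + F)*(2*F) = 2*F*(-156 + F))
(10210 - 41675)*(U(123) - 8027) = (10210 - 41675)*(2*123*(-156 + 123) - 8027) = -31465*(2*123*(-33) - 8027) = -31465*(-8118 - 8027) = -31465*(-16145) = 508002425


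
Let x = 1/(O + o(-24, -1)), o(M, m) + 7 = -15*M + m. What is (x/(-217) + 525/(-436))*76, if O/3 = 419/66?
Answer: -17669607973/193079439 ≈ -91.515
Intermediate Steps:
o(M, m) = -7 + m - 15*M (o(M, m) = -7 + (-15*M + m) = -7 + (m - 15*M) = -7 + m - 15*M)
O = 419/22 (O = 3*(419/66) = 419/22 ≈ 19.045)
x = 22/8163 (x = 1/(419/22 + (-7 - 1 - 15*(-24))) = 1/(419/22 + (-7 - 1 + 360)) = 1/(419/22 + 352) = 1/(8163/22) = 22/8163 ≈ 0.0026951)
(x/(-217) + 525/(-436))*76 = ((22/8163)/(-217) + 525/(-436))*76 = ((22/8163)*(-1/217) + 525*(-1/436))*76 = (-22/1771371 - 525/436)*76 = -929979367/772317756*76 = -17669607973/193079439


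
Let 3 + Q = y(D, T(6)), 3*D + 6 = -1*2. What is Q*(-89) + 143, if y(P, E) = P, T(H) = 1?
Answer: 1942/3 ≈ 647.33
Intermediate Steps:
D = -8/3 (D = -2 + (-1*2)/3 = -2 + (⅓)*(-2) = -2 - ⅔ = -8/3 ≈ -2.6667)
Q = -17/3 (Q = -3 - 8/3 = -17/3 ≈ -5.6667)
Q*(-89) + 143 = -17/3*(-89) + 143 = 1513/3 + 143 = 1942/3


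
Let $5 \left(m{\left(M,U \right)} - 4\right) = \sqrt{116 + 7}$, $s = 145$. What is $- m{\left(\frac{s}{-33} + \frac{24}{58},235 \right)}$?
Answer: $-4 - \frac{\sqrt{123}}{5} \approx -6.2181$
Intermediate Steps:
$m{\left(M,U \right)} = 4 + \frac{\sqrt{123}}{5}$ ($m{\left(M,U \right)} = 4 + \frac{\sqrt{116 + 7}}{5} = 4 + \frac{\sqrt{123}}{5}$)
$- m{\left(\frac{s}{-33} + \frac{24}{58},235 \right)} = - (4 + \frac{\sqrt{123}}{5}) = -4 - \frac{\sqrt{123}}{5}$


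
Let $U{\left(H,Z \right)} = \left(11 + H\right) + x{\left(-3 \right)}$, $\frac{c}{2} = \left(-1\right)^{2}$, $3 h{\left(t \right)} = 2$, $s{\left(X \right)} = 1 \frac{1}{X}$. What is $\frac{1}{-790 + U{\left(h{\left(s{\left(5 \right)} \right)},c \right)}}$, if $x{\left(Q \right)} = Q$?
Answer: $- \frac{3}{2344} \approx -0.0012799$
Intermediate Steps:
$s{\left(X \right)} = \frac{1}{X}$
$h{\left(t \right)} = \frac{2}{3}$ ($h{\left(t \right)} = \frac{1}{3} \cdot 2 = \frac{2}{3}$)
$c = 2$ ($c = 2 \left(-1\right)^{2} = 2 \cdot 1 = 2$)
$U{\left(H,Z \right)} = 8 + H$ ($U{\left(H,Z \right)} = \left(11 + H\right) - 3 = 8 + H$)
$\frac{1}{-790 + U{\left(h{\left(s{\left(5 \right)} \right)},c \right)}} = \frac{1}{-790 + \left(8 + \frac{2}{3}\right)} = \frac{1}{-790 + \frac{26}{3}} = \frac{1}{- \frac{2344}{3}} = - \frac{3}{2344}$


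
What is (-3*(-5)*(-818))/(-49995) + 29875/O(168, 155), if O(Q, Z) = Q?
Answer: 33236933/186648 ≈ 178.07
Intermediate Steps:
(-3*(-5)*(-818))/(-49995) + 29875/O(168, 155) = (-3*(-5)*(-818))/(-49995) + 29875/168 = (15*(-818))*(-1/49995) + 29875*(1/168) = -12270*(-1/49995) + 29875/168 = 818/3333 + 29875/168 = 33236933/186648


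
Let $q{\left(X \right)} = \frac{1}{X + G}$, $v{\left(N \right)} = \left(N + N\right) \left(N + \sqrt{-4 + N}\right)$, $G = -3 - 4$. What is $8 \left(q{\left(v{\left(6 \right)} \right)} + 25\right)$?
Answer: $\frac{787920}{3937} - \frac{96 \sqrt{2}}{3937} \approx 200.1$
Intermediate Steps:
$G = -7$ ($G = -3 - 4 = -7$)
$v{\left(N \right)} = 2 N \left(N + \sqrt{-4 + N}\right)$
$q{\left(X \right)} = \frac{1}{-7 + X}$ ($q{\left(X \right)} = \frac{1}{X - 7} = \frac{1}{-7 + X}$)
$8 \left(q{\left(v{\left(6 \right)} \right)} + 25\right) = 8 \left(\frac{1}{-7 + 2 \cdot 6 \left(6 + \sqrt{-4 + 6}\right)} + 25\right) = 8 \left(\frac{1}{-7 + 2 \cdot 6 \left(6 + \sqrt{2}\right)} + 25\right) = 8 \left(\frac{1}{-7 + \left(72 + 12 \sqrt{2}\right)} + 25\right) = 8 \left(\frac{1}{65 + 12 \sqrt{2}} + 25\right) = 8 \left(25 + \frac{1}{65 + 12 \sqrt{2}}\right) = 200 + \frac{8}{65 + 12 \sqrt{2}}$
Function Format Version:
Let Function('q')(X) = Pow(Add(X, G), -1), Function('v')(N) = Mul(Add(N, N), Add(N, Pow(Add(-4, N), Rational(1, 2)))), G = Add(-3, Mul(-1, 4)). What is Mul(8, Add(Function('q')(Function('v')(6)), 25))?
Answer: Add(Rational(787920, 3937), Mul(Rational(-96, 3937), Pow(2, Rational(1, 2)))) ≈ 200.10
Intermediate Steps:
G = -7 (G = Add(-3, -4) = -7)
Function('v')(N) = Mul(2, N, Add(N, Pow(Add(-4, N), Rational(1, 2)))) (Function('v')(N) = Mul(Mul(2, N), Add(N, Pow(Add(-4, N), Rational(1, 2)))) = Mul(2, N, Add(N, Pow(Add(-4, N), Rational(1, 2)))))
Function('q')(X) = Pow(Add(-7, X), -1) (Function('q')(X) = Pow(Add(X, -7), -1) = Pow(Add(-7, X), -1))
Mul(8, Add(Function('q')(Function('v')(6)), 25)) = Mul(8, Add(Pow(Add(-7, Mul(2, 6, Add(6, Pow(Add(-4, 6), Rational(1, 2))))), -1), 25)) = Mul(8, Add(Pow(Add(-7, Mul(2, 6, Add(6, Pow(2, Rational(1, 2))))), -1), 25)) = Mul(8, Add(Pow(Add(-7, Add(72, Mul(12, Pow(2, Rational(1, 2))))), -1), 25)) = Mul(8, Add(Pow(Add(65, Mul(12, Pow(2, Rational(1, 2)))), -1), 25)) = Mul(8, Add(25, Pow(Add(65, Mul(12, Pow(2, Rational(1, 2)))), -1))) = Add(200, Mul(8, Pow(Add(65, Mul(12, Pow(2, Rational(1, 2)))), -1)))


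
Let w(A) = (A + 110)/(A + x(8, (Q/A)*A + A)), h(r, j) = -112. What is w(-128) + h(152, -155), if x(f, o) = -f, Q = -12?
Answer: -7607/68 ≈ -111.87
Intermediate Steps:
w(A) = (110 + A)/(-8 + A) (w(A) = (A + 110)/(A - 1*8) = (110 + A)/(A - 8) = (110 + A)/(-8 + A))
w(-128) + h(152, -155) = (110 - 128)/(-8 - 128) - 112 = -18/(-136) - 112 = -1/136*(-18) - 112 = 9/68 - 112 = -7607/68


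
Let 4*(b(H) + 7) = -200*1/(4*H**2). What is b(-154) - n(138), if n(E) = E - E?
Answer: -332049/47432 ≈ -7.0005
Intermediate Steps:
b(H) = -7 - 25/(2*H**2) (b(H) = -7 + (-200*1/(4*H**2))/4 = -7 + (-50/H**2)/4 = -7 - 25/(2*H**2))
n(E) = 0
b(-154) - n(138) = (-7 - 25/2/(-154)**2) - 1*0 = (-7 - 25/2*1/23716) + 0 = (-7 - 25/47432) + 0 = -332049/47432 + 0 = -332049/47432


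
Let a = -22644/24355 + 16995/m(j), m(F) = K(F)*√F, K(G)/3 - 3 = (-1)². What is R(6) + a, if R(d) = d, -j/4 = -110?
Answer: 123486/24355 + 103*√110/16 ≈ 72.587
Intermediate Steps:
j = 440 (j = -4*(-110) = 440)
K(G) = 12 (K(G) = 9 + 3*(-1)² = 9 + 3*1 = 9 + 3 = 12)
m(F) = 12*√F
a = -22644/24355 + 103*√110/16 (a = -22644/24355 + 16995/((12*√440)) = -22644*1/24355 + 16995/((12*(2*√110))) = -22644/24355 + 16995/((24*√110)) = -22644/24355 + 16995*(√110/2640) = -22644/24355 + 103*√110/16 ≈ 66.587)
R(6) + a = 6 + (-22644/24355 + 103*√110/16) = 123486/24355 + 103*√110/16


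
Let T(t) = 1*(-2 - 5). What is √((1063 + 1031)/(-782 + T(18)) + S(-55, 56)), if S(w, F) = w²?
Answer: √209052651/263 ≈ 54.976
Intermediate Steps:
T(t) = -7 (T(t) = 1*(-7) = -7)
√((1063 + 1031)/(-782 + T(18)) + S(-55, 56)) = √((1063 + 1031)/(-782 - 7) + (-55)²) = √(2094/(-789) + 3025) = √(2094*(-1/789) + 3025) = √(-698/263 + 3025) = √(794877/263) = √209052651/263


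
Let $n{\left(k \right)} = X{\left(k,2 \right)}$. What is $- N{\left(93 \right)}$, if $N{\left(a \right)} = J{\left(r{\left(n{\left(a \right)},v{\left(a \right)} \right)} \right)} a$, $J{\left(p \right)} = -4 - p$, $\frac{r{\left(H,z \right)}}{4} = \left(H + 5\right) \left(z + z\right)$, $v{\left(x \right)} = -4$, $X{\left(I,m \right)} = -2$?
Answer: $-8556$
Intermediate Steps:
$n{\left(k \right)} = -2$
$r{\left(H,z \right)} = 8 z \left(5 + H\right)$ ($r{\left(H,z \right)} = 4 \left(H + 5\right) \left(z + z\right) = 4 \left(5 + H\right) 2 z = 4 \cdot 2 z \left(5 + H\right) = 8 z \left(5 + H\right)$)
$N{\left(a \right)} = 92 a$ ($N{\left(a \right)} = \left(-4 - 8 \left(-4\right) \left(5 - 2\right)\right) a = \left(-4 - 8 \left(-4\right) 3\right) a = \left(-4 - -96\right) a = \left(-4 + 96\right) a = 92 a$)
$- N{\left(93 \right)} = - 92 \cdot 93 = \left(-1\right) 8556 = -8556$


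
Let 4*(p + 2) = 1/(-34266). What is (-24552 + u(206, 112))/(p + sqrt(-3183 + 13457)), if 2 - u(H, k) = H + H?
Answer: -2008356850416/413142968389 - 468949613876352*sqrt(10274)/192937766237663 ≈ -251.23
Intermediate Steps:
u(H, k) = 2 - 2*H (u(H, k) = 2 - (H + H) = 2 - 2*H)
p = -274129/137064 (p = -2 + (1/4)/(-34266) = -2 + (1/4)*(-1/34266) = -2 - 1/137064 = -274129/137064 ≈ -2.0000)
(-24552 + u(206, 112))/(p + sqrt(-3183 + 13457)) = (-24552 + (2 - 2*206))/(-274129/137064 + sqrt(-3183 + 13457)) = (-24552 + (2 - 412))/(-274129/137064 + sqrt(10274)) = (-24552 - 410)/(-274129/137064 + sqrt(10274)) = -24962/(-274129/137064 + sqrt(10274))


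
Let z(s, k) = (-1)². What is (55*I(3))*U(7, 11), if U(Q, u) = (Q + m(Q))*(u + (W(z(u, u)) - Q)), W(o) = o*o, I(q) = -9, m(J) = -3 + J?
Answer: -27225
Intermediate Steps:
z(s, k) = 1
W(o) = o²
U(Q, u) = (-3 + 2*Q)*(1 + u - Q) (U(Q, u) = (Q + (-3 + Q))*(u + (1² - Q)) = (-3 + 2*Q)*(u + (1 - Q)) = (-3 + 2*Q)*(1 + u - Q))
(55*I(3))*U(7, 11) = (55*(-9))*(-3 - 3*11 - 2*7² + 5*7 + 2*7*11) = -495*(-3 - 33 - 2*49 + 35 + 154) = -495*(-3 - 33 - 98 + 35 + 154) = -495*55 = -27225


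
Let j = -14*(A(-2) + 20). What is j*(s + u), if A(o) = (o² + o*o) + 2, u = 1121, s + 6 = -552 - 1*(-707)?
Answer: -533400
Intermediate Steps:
s = 149 (s = -6 + (-552 - 1*(-707)) = -6 + (-552 + 707) = -6 + 155 = 149)
A(o) = 2 + 2*o² (A(o) = (o² + o²) + 2 = 2*o² + 2 = 2 + 2*o²)
j = -420 (j = -14*((2 + 2*(-2)²) + 20) = -14*((2 + 2*4) + 20) = -14*((2 + 8) + 20) = -14*(10 + 20) = -14*30 = -420)
j*(s + u) = -420*(149 + 1121) = -420*1270 = -533400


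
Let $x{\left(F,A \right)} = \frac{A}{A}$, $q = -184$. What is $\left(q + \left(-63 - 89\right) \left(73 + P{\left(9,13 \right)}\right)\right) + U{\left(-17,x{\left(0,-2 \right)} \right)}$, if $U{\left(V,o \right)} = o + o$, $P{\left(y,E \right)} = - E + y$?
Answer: $-10670$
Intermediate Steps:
$P{\left(y,E \right)} = y - E$
$x{\left(F,A \right)} = 1$
$U{\left(V,o \right)} = 2 o$
$\left(q + \left(-63 - 89\right) \left(73 + P{\left(9,13 \right)}\right)\right) + U{\left(-17,x{\left(0,-2 \right)} \right)} = \left(-184 + \left(-63 - 89\right) \left(73 + \left(9 - 13\right)\right)\right) + 2 \cdot 1 = \left(-184 - 152 \left(73 + \left(9 - 13\right)\right)\right) + 2 = \left(-184 - 152 \left(73 - 4\right)\right) + 2 = \left(-184 - 10488\right) + 2 = -10672 + 2 = -10670$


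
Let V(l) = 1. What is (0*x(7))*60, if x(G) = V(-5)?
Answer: 0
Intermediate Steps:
x(G) = 1
(0*x(7))*60 = (0*1)*60 = 0*60 = 0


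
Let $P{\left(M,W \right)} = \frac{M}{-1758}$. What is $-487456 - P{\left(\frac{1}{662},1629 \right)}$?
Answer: $- \frac{567299342975}{1163796} \approx -4.8746 \cdot 10^{5}$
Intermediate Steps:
$P{\left(M,W \right)} = - \frac{M}{1758}$ ($P{\left(M,W \right)} = M \left(- \frac{1}{1758}\right) = - \frac{M}{1758}$)
$-487456 - P{\left(\frac{1}{662},1629 \right)} = -487456 - - \frac{1}{1758 \cdot 662} = -487456 - \left(- \frac{1}{1758}\right) \frac{1}{662} = -487456 - - \frac{1}{1163796} = -487456 + \frac{1}{1163796} = - \frac{567299342975}{1163796}$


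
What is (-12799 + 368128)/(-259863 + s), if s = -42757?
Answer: -355329/302620 ≈ -1.1742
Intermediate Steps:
(-12799 + 368128)/(-259863 + s) = (-12799 + 368128)/(-259863 - 42757) = 355329/(-302620) = 355329*(-1/302620) = -355329/302620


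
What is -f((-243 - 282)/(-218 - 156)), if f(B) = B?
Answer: -525/374 ≈ -1.4037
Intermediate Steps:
-f((-243 - 282)/(-218 - 156)) = -(-243 - 282)/(-218 - 156) = -(-525)/(-374) = -(-525)*(-1)/374 = -1*525/374 = -525/374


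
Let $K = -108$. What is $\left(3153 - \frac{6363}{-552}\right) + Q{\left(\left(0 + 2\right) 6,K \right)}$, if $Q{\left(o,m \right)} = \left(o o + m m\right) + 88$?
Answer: $\frac{2771137}{184} \approx 15061.0$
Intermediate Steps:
$Q{\left(o,m \right)} = 88 + m^{2} + o^{2}$ ($Q{\left(o,m \right)} = \left(o^{2} + m^{2}\right) + 88 = \left(m^{2} + o^{2}\right) + 88 = 88 + m^{2} + o^{2}$)
$\left(3153 - \frac{6363}{-552}\right) + Q{\left(\left(0 + 2\right) 6,K \right)} = \left(3153 - \frac{6363}{-552}\right) + \left(88 + \left(-108\right)^{2} + \left(\left(0 + 2\right) 6\right)^{2}\right) = \left(3153 - - \frac{2121}{184}\right) + \left(88 + 11664 + \left(2 \cdot 6\right)^{2}\right) = \left(3153 + \frac{2121}{184}\right) + \left(88 + 11664 + 12^{2}\right) = \frac{582273}{184} + \left(88 + 11664 + 144\right) = \frac{582273}{184} + 11896 = \frac{2771137}{184}$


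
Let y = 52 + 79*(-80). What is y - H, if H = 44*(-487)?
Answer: 15160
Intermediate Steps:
H = -21428
y = -6268 (y = 52 - 6320 = -6268)
y - H = -6268 - 1*(-21428) = -6268 + 21428 = 15160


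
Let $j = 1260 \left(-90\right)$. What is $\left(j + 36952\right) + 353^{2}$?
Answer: $48161$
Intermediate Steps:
$j = -113400$
$\left(j + 36952\right) + 353^{2} = \left(-113400 + 36952\right) + 353^{2} = -76448 + 124609 = 48161$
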